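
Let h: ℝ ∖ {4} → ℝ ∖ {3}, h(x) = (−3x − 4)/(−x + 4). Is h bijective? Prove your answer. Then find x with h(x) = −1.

0

Suppose h(s) = h(t). Cross-multiplying: (−3s − 4)(−t + 4) = (−3t − 4)(−s + 4).
Expanding both sides and cancelling the symmetric terms leaves −16·(s − t) = 0. Since −16 ≠ 0, s = t. Therefore h is injective.
For any y ≠ 3, solving y(−x + 4) = −3x − 4 for x gives a well-defined x ≠ 4. So h is surjective.
Therefore h is bijective.
Solving h(x) = −1: cross-multiplying gives −3x − 4 = −1(−x + 4), which rearranges to −4x = 0, so x = 0.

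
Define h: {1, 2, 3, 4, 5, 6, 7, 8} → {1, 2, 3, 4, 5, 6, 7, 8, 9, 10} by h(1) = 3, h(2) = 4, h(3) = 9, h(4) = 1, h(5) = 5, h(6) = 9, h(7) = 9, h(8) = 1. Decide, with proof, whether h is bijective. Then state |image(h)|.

5

h(3) = 9 = h(6) with 3 ≠ 6, so h is not injective, hence not bijective.
The image of h is {1, 3, 4, 5, 9}, which has 5 elements.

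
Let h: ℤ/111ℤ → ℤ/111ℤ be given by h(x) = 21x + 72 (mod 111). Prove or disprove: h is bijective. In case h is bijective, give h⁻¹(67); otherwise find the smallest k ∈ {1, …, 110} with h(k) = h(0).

37

We have gcd(21, 111) = 3 > 1. Taking x_1 = 0 and x_2 = 37: h(0) = 72 and h(37) = 21·37 + 72 = 849 ≡ 72 (mod 111).
So h(0) = h(37) while 0 ≠ 37, therefore h is not injective, hence not bijective.
Since h is not bijective, we find the least positive k with h(k) = h(0): this means 21k ≡ 0 (mod 111), i.e. 111 ∣ 21k. Since gcd(21, 111) = 3, dividing through by 3 this holds exactly when 37 ∣ 7k, and as gcd(7, 37) = 1, exactly when 37 ∣ k.
The smallest positive such k is 37.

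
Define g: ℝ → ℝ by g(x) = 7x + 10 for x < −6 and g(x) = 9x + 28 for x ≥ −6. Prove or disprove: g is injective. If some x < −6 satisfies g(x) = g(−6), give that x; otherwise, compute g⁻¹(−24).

-52/9

Both pieces are strictly increasing (slopes 7 and 9), so each is injective on its own interval.
The left piece maps (−∞, −6) onto (−∞, −32); the right piece maps [−6, ∞) onto [−26, ∞).
These images are disjoint, so no value is attained by both pieces. So g is injective.
Because the two images are disjoint, no x < −6 has g(x) = g(−6), so we compute g⁻¹(−24): −24 lies in [−26, ∞), so solve 9x + 28 = −24: x = (−24 − 28)/9 = −52/9.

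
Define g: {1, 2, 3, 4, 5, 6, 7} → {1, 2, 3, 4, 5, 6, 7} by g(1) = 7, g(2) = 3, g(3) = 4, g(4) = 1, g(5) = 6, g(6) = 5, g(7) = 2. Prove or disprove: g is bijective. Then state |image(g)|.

7

The values 7, 3, 4, 1, 6, 5, 2 are a permutation of {1, 2, 3, 4, 5, 6, 7}: each element appears exactly once.
So g is injective and surjective, hence bijective.
The image of g is {1, 2, 3, 4, 5, 6, 7}, which has 7 elements.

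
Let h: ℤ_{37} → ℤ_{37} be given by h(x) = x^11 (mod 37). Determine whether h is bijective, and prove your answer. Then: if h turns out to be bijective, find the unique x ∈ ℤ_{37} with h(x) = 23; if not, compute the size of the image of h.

Since 37 is prime, the nonzero elements of ℤ_{37} form a cyclic group of order 36.
As gcd(11, 36) = 1, raising to the 11th power is a bijection on this group: if a^11 ≡ b^11 then (ab^{−1})^11 = 1, and the only element of order dividing gcd(11, 36) = 1 is 1, so a = b.
With h(0) = 0 this makes h injective on all of ℤ_{37}, hence bijective (finite equal-size domain and codomain). In particular h is bijective.
Since h is bijective, we find the preimage of 23. The inverse of x ↦ x^11 on (ℤ_{37})^× is x ↦ x^23, because 11·23 = 253 = 7·36 + 1 ≡ 1 (mod 36) and x^{36} = 1 for x ≠ 0 (Fermat). So h⁻¹(23) = 23^23 mod 37.
Repeated squaring mod 37: 23^1 ≡ 23, 23^2 ≡ 23² = 529 ≡ 11, 23^4 ≡ 11² = 121 ≡ 10, 23^8 ≡ 10² = 100 ≡ 26, 23^16 ≡ 26² = 676 ≡ 10. Since 23 = 16 + 4 + 2 + 1, 23^23 ≡ 10·10·11·23: 10·10 = 100 ≡ 26, then 26·11 = 286 ≡ 27, then 27·23 = 621 ≡ 29. So 23^23 ≡ 29 (mod 37).
Hence h⁻¹(23) = 29.

29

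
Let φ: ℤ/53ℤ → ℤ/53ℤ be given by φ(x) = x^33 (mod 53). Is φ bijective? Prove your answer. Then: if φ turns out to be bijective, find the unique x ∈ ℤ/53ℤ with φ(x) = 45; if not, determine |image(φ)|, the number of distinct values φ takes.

Since 53 is prime, the nonzero elements of ℤ/53ℤ form a cyclic group of order 52.
As gcd(33, 52) = 1, raising to the 33rd power is a bijection on this group: if x_1^33 ≡ x_2^33 then (x_1x_2^{−1})^33 = 1, and the only element of order dividing gcd(33, 52) = 1 is 1, so x_1 = x_2.
With φ(0) = 0 this makes φ injective on all of ℤ/53ℤ, hence bijective (finite equal-size domain and codomain). In particular φ is bijective.
Since φ is bijective, we find the preimage of 45. The inverse of x ↦ x^33 on (ℤ/53ℤ)^× is x ↦ x^41, because 33·41 = 1353 = 26·52 + 1 ≡ 1 (mod 52) and x^{52} = 1 for x ≠ 0 (Fermat). So φ⁻¹(45) = 45^41 mod 53.
Repeated squaring mod 53: 45^1 ≡ 45, 45^2 ≡ 45² = 2025 ≡ 11, 45^4 ≡ 11² = 121 ≡ 15, 45^8 ≡ 15² = 225 ≡ 13, 45^16 ≡ 13² = 169 ≡ 10, 45^32 ≡ 10² = 100 ≡ 47. Since 41 = 32 + 8 + 1, 45^41 ≡ 47·13·45: 47·13 = 611 ≡ 28, then 28·45 = 1260 ≡ 41. So 45^41 ≡ 41 (mod 53).
Hence φ⁻¹(45) = 41.

41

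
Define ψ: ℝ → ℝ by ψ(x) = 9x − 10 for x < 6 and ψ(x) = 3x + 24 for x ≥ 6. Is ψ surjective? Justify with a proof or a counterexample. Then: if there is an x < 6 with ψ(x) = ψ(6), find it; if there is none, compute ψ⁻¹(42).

52/9

Both pieces are strictly increasing (slopes 9 and 3), so each is injective on its own interval.
The left piece maps (−∞, 6) onto (−∞, 44); the right piece maps [6, ∞) onto [42, ∞).
The union (−∞, 44) ∪ [42, ∞) covers ℝ, so ψ is surjective.
For the follow-up: the images overlap, so an x < 6 with ψ(x) = ψ(6) exists. ψ(6) = 42; solving 9x − 10 = 42 for x < 6 gives x = (42 + 10)/9 = 52/9.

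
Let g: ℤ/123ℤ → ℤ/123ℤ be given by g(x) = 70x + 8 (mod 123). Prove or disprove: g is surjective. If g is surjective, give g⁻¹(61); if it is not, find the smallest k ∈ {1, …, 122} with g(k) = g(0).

122

Since gcd(70, 123) = 1, 70 is invertible modulo 123. Euclid's algorithm: 123 = 1·70 + 53, 70 = 1·53 + 17, 53 = 3·17 + 2, 17 = 8·2 + 1; back-substituting gives 1 = 58·70 − 33·123, so 70⁻¹ ≡ 58 (mod 123).
Then y ↦ 58(y − 8) is a two-sided inverse to g, so every y ∈ ℤ/123ℤ has a preimage.
Hence g is surjective.
Since g is surjective, we find g⁻¹(61): we need 70x ≡ 61 − 8 ≡ 53 (mod 123). Using 70⁻¹ = 58: x ≡ 58·53 = 3074 = 24·123 + 122, so x = 122.
Check: g(122) = 70·122 + 8 = 8548 = 69·123 + 61 ≡ 61 (mod 123).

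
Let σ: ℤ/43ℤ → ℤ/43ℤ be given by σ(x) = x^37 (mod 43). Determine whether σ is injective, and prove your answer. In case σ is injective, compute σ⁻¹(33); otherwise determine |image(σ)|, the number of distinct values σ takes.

19

Since 43 is prime, the nonzero elements of ℤ/43ℤ form a cyclic group of order 42.
As gcd(37, 42) = 1, raising to the 37th power is a bijection on this group: if x_1^37 ≡ x_2^37 then (x_1x_2^{−1})^37 = 1, and the only element of order dividing gcd(37, 42) = 1 is 1, so x_1 = x_2.
With σ(0) = 0 this makes σ injective on all of ℤ/43ℤ, hence bijective (finite equal-size domain and codomain). In particular σ is injective.
Since σ is injective, we find the preimage of 33. The inverse of x ↦ x^37 on (ℤ/43ℤ)^× is x ↦ x^25, because 37·25 = 925 = 22·42 + 1 ≡ 1 (mod 42) and x^{42} = 1 for x ≠ 0 (Fermat). So σ⁻¹(33) = 33^25 mod 43.
Repeated squaring mod 43: 33^1 ≡ 33, 33^2 ≡ 33² = 1089 ≡ 14, 33^4 ≡ 14² = 196 ≡ 24, 33^8 ≡ 24² = 576 ≡ 17, 33^16 ≡ 17² = 289 ≡ 31. Since 25 = 16 + 8 + 1, 33^25 ≡ 31·17·33: 31·17 = 527 ≡ 11, then 11·33 = 363 ≡ 19. So 33^25 ≡ 19 (mod 43).
Hence σ⁻¹(33) = 19.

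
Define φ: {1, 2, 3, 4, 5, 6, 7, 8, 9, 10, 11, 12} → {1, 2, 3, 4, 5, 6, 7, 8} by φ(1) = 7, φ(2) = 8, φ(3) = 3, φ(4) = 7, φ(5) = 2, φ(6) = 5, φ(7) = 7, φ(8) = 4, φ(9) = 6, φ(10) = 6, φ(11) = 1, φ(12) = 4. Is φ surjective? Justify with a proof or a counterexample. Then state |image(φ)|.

Every element of the codomain has a preimage: 1 = φ(11), 2 = φ(5), 3 = φ(3), 4 = φ(8), 5 = φ(6), 6 = φ(9), 7 = φ(1), 8 = φ(2).
Hence φ is surjective.
The image of φ is {1, 2, 3, 4, 5, 6, 7, 8}, which has 8 elements.

8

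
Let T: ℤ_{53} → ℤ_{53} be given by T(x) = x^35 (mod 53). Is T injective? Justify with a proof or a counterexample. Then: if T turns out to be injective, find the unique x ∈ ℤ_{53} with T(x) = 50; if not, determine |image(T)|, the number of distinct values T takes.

26

Since 53 is prime, the nonzero elements of ℤ_{53} form a cyclic group of order 52.
As gcd(35, 52) = 1, raising to the 35th power is a bijection on this group: if u^35 ≡ v^35 then (uv^{−1})^35 = 1, and the only element of order dividing gcd(35, 52) = 1 is 1, so u = v.
With T(0) = 0 this makes T injective on all of ℤ_{53}, hence bijective (finite equal-size domain and codomain). In particular T is injective.
Since T is injective, we find the preimage of 50. The inverse of x ↦ x^35 on (ℤ_{53})^× is x ↦ x^3, because 35·3 = 105 = 2·52 + 1 ≡ 1 (mod 52) and x^{52} = 1 for x ≠ 0 (Fermat). So T⁻¹(50) = 50^3 mod 53.
Repeated squaring mod 53: 50^1 ≡ 50, 50^2 ≡ 50² = 2500 ≡ 9. Since 3 = 2 + 1, 50^3 ≡ 9·50: 9·50 = 450 ≡ 26. So 50^3 ≡ 26 (mod 53).
Hence T⁻¹(50) = 26.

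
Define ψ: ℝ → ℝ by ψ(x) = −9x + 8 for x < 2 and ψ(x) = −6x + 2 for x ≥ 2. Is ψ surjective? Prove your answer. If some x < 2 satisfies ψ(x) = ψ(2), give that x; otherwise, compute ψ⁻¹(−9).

17/9

Both pieces are strictly decreasing (slopes −9 and −6), so each is injective on its own interval.
The left piece maps (−∞, 2) onto (−10, ∞); the right piece maps [2, ∞) onto (−∞, −10].
These images together cover ℝ, so ψ is surjective.
Because the two images are disjoint, no x < 2 has ψ(x) = ψ(2), so we compute ψ⁻¹(−9): −9 lies in (−10, ∞), so solve −9x + 8 = −9: x = (−9 − 8)/(−9) = 17/9.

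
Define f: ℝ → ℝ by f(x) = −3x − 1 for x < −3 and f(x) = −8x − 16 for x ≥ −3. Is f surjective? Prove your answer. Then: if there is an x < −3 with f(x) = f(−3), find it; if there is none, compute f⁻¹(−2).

-7/4

Both pieces are strictly decreasing (slopes −3 and −8), so each is injective on its own interval.
The left piece maps (−∞, −3) onto (8, ∞); the right piece maps [−3, ∞) onto (−∞, 8].
These images together cover ℝ, so f is surjective.
Because the two images are disjoint, no x < −3 has f(x) = f(−3), so we compute f⁻¹(−2): −2 lies in (−∞, 8], so solve −8x − 16 = −2: x = (−2 + 16)/(−8) = −7/4.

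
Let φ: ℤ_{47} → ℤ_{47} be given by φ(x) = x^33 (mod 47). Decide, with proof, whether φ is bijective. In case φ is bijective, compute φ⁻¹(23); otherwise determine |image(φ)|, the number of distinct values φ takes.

29

Since 47 is prime, the nonzero elements of ℤ_{47} form a cyclic group of order 46.
As gcd(33, 46) = 1, raising to the 33rd power is a bijection on this group: if x_1^33 ≡ x_2^33 then (x_1x_2^{−1})^33 = 1, and the only element of order dividing gcd(33, 46) = 1 is 1, so x_1 = x_2.
With φ(0) = 0 this makes φ injective on all of ℤ_{47}, hence bijective (finite equal-size domain and codomain). In particular φ is bijective.
Since φ is bijective, we find the preimage of 23. The inverse of x ↦ x^33 on (ℤ_{47})^× is x ↦ x^7, because 33·7 = 231 = 5·46 + 1 ≡ 1 (mod 46) and x^{46} = 1 for x ≠ 0 (Fermat). So φ⁻¹(23) = 23^7 mod 47.
Repeated squaring mod 47: 23^1 ≡ 23, 23^2 ≡ 23² = 529 ≡ 12, 23^4 ≡ 12² = 144 ≡ 3. Since 7 = 4 + 2 + 1, 23^7 ≡ 3·12·23: 3·12 = 36, then 36·23 = 828 ≡ 29. So 23^7 ≡ 29 (mod 47).
Hence φ⁻¹(23) = 29.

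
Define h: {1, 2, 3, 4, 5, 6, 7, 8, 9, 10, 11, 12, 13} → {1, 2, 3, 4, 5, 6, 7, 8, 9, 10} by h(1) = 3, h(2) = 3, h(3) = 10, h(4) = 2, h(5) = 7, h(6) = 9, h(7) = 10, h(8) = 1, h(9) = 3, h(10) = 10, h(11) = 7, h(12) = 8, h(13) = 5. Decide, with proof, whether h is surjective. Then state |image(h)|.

8

No element maps to 4, so h is not surjective.
The image of h is {1, 2, 3, 5, 7, 8, 9, 10}, which has 8 elements.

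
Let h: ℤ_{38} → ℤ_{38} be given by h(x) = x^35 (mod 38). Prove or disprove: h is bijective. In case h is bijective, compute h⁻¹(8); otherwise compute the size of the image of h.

12

Computing x^35 mod 38 for each x (by repeated squaring, reducing mod 38 at every step), the values h(0), h(1), …, h(37) are: 0, 1, 10, 13, 24, 23, 16, 11, 12, 17, 2, 7, 8, 3, 34, 33, 6, 9, 18, 19, 20, 29, 32, 5, 4, 35, 30, 31, 36, 21, 26, 27, 22, 15, 14, 25, 28, 37.
Every element of ℤ_{38} appears exactly once in this list, so h is a bijection, and in particular bijective.
Since h is bijective, we read off the preimage of 8 from the same table: h(12) = 8, so h⁻¹(8) = 12.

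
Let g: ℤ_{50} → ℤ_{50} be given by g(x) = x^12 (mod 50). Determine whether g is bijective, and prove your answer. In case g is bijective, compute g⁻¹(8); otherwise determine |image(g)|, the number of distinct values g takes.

12

g(1) = 1^12 = 1.
g(7): Repeated squaring mod 50: 7^1 ≡ 7, 7^2 ≡ 7² = 49, 7^4 ≡ 49² = 2401 ≡ 1, 7^8 ≡ 1² = 1. Since 12 = 8 + 4, 7^12 ≡ 1·1: 1·1 = 1. So 7^12 ≡ 1 (mod 50).
So g(1) = g(7) = 1 while 1 ≠ 7, thus g is not injective, hence not bijective.
Since g is not bijective, we determine |image(g)|. Computing x^12 mod 50 for each x (by repeated squaring, reducing mod 50 at every step), the values g(0), g(1), …, g(49) are: 0, 1, 46, 41, 16, 25, 36, 1, 36, 31, 0, 21, 6, 31, 46, 25, 6, 11, 26, 11, 0, 41, 16, 21, 26, 25, 26, 21, 16, 41, 0, 11, 26, 11, 6, 25, 46, 31, 6, 21, 0, 31, 36, 1, 36, 25, 16, 41, 46, 1.
The distinct values are {0, 1, 6, 11, 16, 21, 25, 26, 31, 36, 41, 46}; there are 12 of them.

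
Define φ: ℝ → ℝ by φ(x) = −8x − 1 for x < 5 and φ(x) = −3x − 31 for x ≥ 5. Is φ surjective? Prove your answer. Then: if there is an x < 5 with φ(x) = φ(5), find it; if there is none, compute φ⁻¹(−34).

Both pieces are strictly decreasing (slopes −8 and −3), so each is injective on its own interval.
The left piece maps (−∞, 5) onto (−41, ∞); the right piece maps [5, ∞) onto (−∞, −46].
The union (−41, ∞) ∪ (−∞, −46] omits the interval between −41 and −46; in particular −41 has no preimage. So φ is not surjective.
Because the two images are disjoint, no x < 5 has φ(x) = φ(5), so we compute φ⁻¹(−34): −34 lies in (−41, ∞), so solve −8x − 1 = −34: x = (−34 + 1)/(−8) = 33/8.

33/8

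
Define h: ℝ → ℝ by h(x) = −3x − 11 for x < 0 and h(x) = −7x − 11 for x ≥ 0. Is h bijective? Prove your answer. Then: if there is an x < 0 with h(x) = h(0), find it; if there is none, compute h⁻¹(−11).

0

Both pieces are strictly decreasing (slopes −3 and −7), so each is injective on its own interval.
The left piece maps (−∞, 0) onto (−11, ∞); the right piece maps [0, ∞) onto (−∞, −11].
Since −11 = −11, the images partition ℝ: h is injective and surjective, hence bijective.
Because the two images are disjoint, no x < 0 has h(x) = h(0), so we compute h⁻¹(−11): −11 lies in (−∞, −11], so solve −7x − 11 = −11: x = (−11 + 11)/(−7) = 0.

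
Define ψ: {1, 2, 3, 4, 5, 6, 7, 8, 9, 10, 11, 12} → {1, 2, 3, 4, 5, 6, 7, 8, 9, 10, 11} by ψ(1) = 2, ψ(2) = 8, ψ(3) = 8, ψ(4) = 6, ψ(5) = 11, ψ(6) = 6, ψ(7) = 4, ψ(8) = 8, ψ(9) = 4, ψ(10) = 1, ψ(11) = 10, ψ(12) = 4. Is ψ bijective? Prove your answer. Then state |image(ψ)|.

7

ψ(2) = 8 = ψ(3) with 2 ≠ 3, so ψ is not injective, hence not bijective.
The image of ψ is {1, 2, 4, 6, 8, 10, 11}, which has 7 elements.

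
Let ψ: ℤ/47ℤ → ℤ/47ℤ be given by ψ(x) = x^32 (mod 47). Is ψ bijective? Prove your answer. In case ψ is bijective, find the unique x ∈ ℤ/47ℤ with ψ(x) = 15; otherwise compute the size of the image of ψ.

ψ(23): Repeated squaring mod 47: 23^1 ≡ 23, 23^2 ≡ 23² = 529 ≡ 12, 23^4 ≡ 12² = 144 ≡ 3, 23^8 ≡ 3² = 9, 23^16 ≡ 9² = 81 ≡ 34, 23^32 ≡ 34² = 1156 ≡ 28. So 23^32 ≡ 28 (mod 47).
ψ(24): Repeated squaring mod 47: 24^1 ≡ 24, 24^2 ≡ 24² = 576 ≡ 12, 24^4 ≡ 12² = 144 ≡ 3, 24^8 ≡ 3² = 9, 24^16 ≡ 9² = 81 ≡ 34, 24^32 ≡ 34² = 1156 ≡ 28. So 24^32 ≡ 28 (mod 47).
So ψ(23) = ψ(24) = 28 while 23 ≠ 24, so ψ is not injective, hence not bijective.
Since ψ is not bijective, we determine |image(ψ)|. Computing x^32 mod 47 for each x (by repeated squaring, reducing mod 47 at every step), the values ψ(0), ψ(1), …, ψ(46) are: 0, 1, 42, 37, 25, 7, 3, 18, 16, 6, 12, 9, 32, 36, 4, 24, 14, 21, 17, 27, 34, 8, 2, 28, 28, 2, 8, 34, 27, 17, 21, 14, 24, 4, 36, 32, 9, 12, 6, 16, 18, 3, 7, 25, 37, 42, 1.
The distinct values are {0, 1, 2, 3, 4, 6, 7, 8, 9, 12, 14, 16, 17, 18, 21, 24, 25, 27, 28, 32, 34, 36, 37, 42}; there are 24 of them.

24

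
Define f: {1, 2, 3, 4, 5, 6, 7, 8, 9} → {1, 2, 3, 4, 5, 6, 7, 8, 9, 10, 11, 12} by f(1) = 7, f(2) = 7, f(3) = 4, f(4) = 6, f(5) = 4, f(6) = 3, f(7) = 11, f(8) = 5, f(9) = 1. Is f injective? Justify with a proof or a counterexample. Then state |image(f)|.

7

f(1) = 7 = f(2) with 1 ≠ 2, so f is not injective.
The image of f is {1, 3, 4, 5, 6, 7, 11}, which has 7 elements.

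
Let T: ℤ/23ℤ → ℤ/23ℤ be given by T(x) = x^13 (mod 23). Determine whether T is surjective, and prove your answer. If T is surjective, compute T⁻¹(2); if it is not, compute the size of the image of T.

18

Since 23 is prime, the nonzero elements of ℤ/23ℤ form a cyclic group of order 22.
As gcd(13, 22) = 1, raising to the 13th power is a bijection on this group: if a^13 ≡ b^13 then (ab^{−1})^13 = 1, and the only element of order dividing gcd(13, 22) = 1 is 1, so a = b.
With T(0) = 0 this makes T injective on all of ℤ/23ℤ, hence bijective (finite equal-size domain and codomain). In particular T is surjective.
Since T is surjective, we find the preimage of 2. The inverse of x ↦ x^13 on (ℤ/23ℤ)^× is x ↦ x^17, because 13·17 = 221 = 10·22 + 1 ≡ 1 (mod 22) and x^{22} = 1 for x ≠ 0 (Fermat). So T⁻¹(2) = 2^17 mod 23.
Repeated squaring mod 23: 2^1 ≡ 2, 2^2 ≡ 2² = 4, 2^4 ≡ 4² = 16, 2^8 ≡ 16² = 256 ≡ 3, 2^16 ≡ 3² = 9. Since 17 = 16 + 1, 2^17 ≡ 9·2: 9·2 = 18. So 2^17 ≡ 18 (mod 23).
Hence T⁻¹(2) = 18.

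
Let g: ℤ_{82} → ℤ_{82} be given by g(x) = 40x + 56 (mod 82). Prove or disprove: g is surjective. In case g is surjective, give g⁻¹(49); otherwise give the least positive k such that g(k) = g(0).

Since gcd(40, 82) = 2, we have 40x ≡ 0 (mod 2) for all x, so g(x) ≡ 0 (mod 2).
But 1 ≢ 0 (mod 2), so 1 ∈ ℤ_{82} has no preimage. Therefore g is not surjective.
Since g is not surjective, we find the least positive k with g(k) = g(0): this means 40k ≡ 0 (mod 82), i.e. 82 ∣ 40k. Since gcd(40, 82) = 2, dividing through by 2 this holds exactly when 41 ∣ 20k, and as gcd(20, 41) = 1, exactly when 41 ∣ k.
The smallest positive such k is 41.

41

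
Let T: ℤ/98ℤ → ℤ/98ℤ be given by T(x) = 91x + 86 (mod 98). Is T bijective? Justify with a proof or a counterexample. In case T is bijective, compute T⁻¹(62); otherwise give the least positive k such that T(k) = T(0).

Recall that T is injective if T(x_1) = T(x_2) implies x_1 = x_2.
We have gcd(91, 98) = 7 > 1. Taking x_1 = 0 and x_2 = 14: T(0) = 86 and T(14) = 91·14 + 86 = 1360 ≡ 86 (mod 98).
So T(0) = T(14) while 0 ≠ 14, so T is not injective, hence not bijective.
Since T is not bijective, we find the least positive k with T(k) = T(0): this means 91k ≡ 0 (mod 98), i.e. 98 ∣ 91k. Since gcd(91, 98) = 7, dividing through by 7 this holds exactly when 14 ∣ 13k, and as gcd(13, 14) = 1, exactly when 14 ∣ k.
The smallest positive such k is 14.

14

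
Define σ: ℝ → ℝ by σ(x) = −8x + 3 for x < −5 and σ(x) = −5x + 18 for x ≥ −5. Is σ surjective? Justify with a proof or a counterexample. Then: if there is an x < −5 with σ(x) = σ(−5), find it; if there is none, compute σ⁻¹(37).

-19/5

Both pieces are strictly decreasing (slopes −8 and −5), so each is injective on its own interval.
The left piece maps (−∞, −5) onto (43, ∞); the right piece maps [−5, ∞) onto (−∞, 43].
These images together cover ℝ, so σ is surjective.
Because the two images are disjoint, no x < −5 has σ(x) = σ(−5), so we compute σ⁻¹(37): 37 lies in (−∞, 43], so solve −5x + 18 = 37: x = (37 − 18)/(−5) = −19/5.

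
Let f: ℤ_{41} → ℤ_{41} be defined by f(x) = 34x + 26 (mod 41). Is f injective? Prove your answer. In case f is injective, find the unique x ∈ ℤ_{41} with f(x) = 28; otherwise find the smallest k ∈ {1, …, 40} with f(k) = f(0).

Recall: f is injective when f(s) = f(t) forces s = t.
If f(s) = f(t), then 34s ≡ 34t (mod 41). Because gcd(34, 41) = 1, we may cancel 34 to get s ≡ t (mod 41).
Thus f is injective.
We now compute 34⁻¹ mod 41 explicitly. Euclid's algorithm: 41 = 1·34 + 7, 34 = 4·7 + 6, 7 = 1·6 + 1; back-substituting gives 1 = 35·34 − 29·41, so 34⁻¹ ≡ 35 (mod 41).
Since f is injective, we compute f⁻¹(28): solve 34x + 26 ≡ 28 (mod 41), i.e. 34x ≡ 2 (mod 41).
Multiplying by 34⁻¹ = 35 gives x ≡ 35·2 = 70 = 1·41 + 29 ≡ 29 (mod 41).
Check: f(29) = 34·29 + 26 = 1012 = 24·41 + 28 ≡ 28 (mod 41).

29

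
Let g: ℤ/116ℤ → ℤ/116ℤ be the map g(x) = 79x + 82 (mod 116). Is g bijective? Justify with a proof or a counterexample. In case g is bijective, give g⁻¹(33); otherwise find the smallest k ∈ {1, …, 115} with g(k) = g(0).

17

Suppose g(a) = g(b) in ℤ/116ℤ. Then 79a + 82 ≡ 79b + 82 (mod 116), therefore 79(a − b) ≡ 0 (mod 116).
Since gcd(79, 116) = 1, 79 is invertible modulo 116, so a − b ≡ 0 (mod 116), i.e. a = b.
We now compute 79⁻¹ mod 116 explicitly. Euclid's algorithm: 116 = 1·79 + 37, 79 = 2·37 + 5, 37 = 7·5 + 2, 5 = 2·2 + 1; back-substituting gives 1 = 47·79 − 32·116, so 79⁻¹ ≡ 47 (mod 116).
Then y ↦ 47(y − 82) is a two-sided inverse to g, so every y ∈ ℤ/116ℤ has a preimage.
Hence g is bijective.
Since g is bijective, we find g⁻¹(33): we need 79x ≡ 33 − 82 ≡ 67 (mod 116). Using 79⁻¹ = 47: x ≡ 47·67 = 3149 = 27·116 + 17, so x = 17.
Check: g(17) = 79·17 + 82 = 1425 = 12·116 + 33 ≡ 33 (mod 116).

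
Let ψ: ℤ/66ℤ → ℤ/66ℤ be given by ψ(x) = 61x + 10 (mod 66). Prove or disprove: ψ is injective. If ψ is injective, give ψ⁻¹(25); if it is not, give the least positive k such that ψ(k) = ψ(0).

63

Suppose ψ(s) = ψ(t) in ℤ/66ℤ. Then 61s + 10 ≡ 61t + 10 (mod 66), thus 61(s − t) ≡ 0 (mod 66).
Since gcd(61, 66) = 1, 61 is invertible modulo 66, thus s − t ≡ 0 (mod 66), i.e. s = t.
Therefore ψ is injective.
We now compute 61⁻¹ mod 66 explicitly. Euclid's algorithm: 66 = 1·61 + 5, 61 = 12·5 + 1; back-substituting gives 1 = 13·61 − 12·66, so 61⁻¹ ≡ 13 (mod 66).
Since ψ is injective, we find ψ⁻¹(25): we need 61x ≡ 25 − 10 ≡ 15 (mod 66). Using 61⁻¹ = 13: x ≡ 13·15 = 195 = 2·66 + 63, so x = 63.
Check: ψ(63) = 61·63 + 10 = 3853 = 58·66 + 25 ≡ 25 (mod 66).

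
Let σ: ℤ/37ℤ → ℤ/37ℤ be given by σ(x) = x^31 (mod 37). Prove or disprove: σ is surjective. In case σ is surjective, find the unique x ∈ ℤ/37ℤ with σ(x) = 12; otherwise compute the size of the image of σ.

9

Since 37 is prime, the nonzero elements of ℤ/37ℤ form a cyclic group of order 36.
As gcd(31, 36) = 1, raising to the 31st power is a bijection on this group: if a^31 ≡ b^31 then (ab^{−1})^31 = 1, and the only element of order dividing gcd(31, 36) = 1 is 1, so a = b.
With σ(0) = 0 this makes σ injective on all of ℤ/37ℤ, hence bijective (finite equal-size domain and codomain). In particular σ is surjective.
Since σ is surjective, we find the preimage of 12. The inverse of x ↦ x^31 on (ℤ/37ℤ)^× is x ↦ x^7, because 31·7 = 217 = 6·36 + 1 ≡ 1 (mod 36) and x^{36} = 1 for x ≠ 0 (Fermat). So σ⁻¹(12) = 12^7 mod 37.
Repeated squaring mod 37: 12^1 ≡ 12, 12^2 ≡ 12² = 144 ≡ 33, 12^4 ≡ 33² = 1089 ≡ 16. Since 7 = 4 + 2 + 1, 12^7 ≡ 16·33·12: 16·33 = 528 ≡ 10, then 10·12 = 120 ≡ 9. So 12^7 ≡ 9 (mod 37).
Hence σ⁻¹(12) = 9.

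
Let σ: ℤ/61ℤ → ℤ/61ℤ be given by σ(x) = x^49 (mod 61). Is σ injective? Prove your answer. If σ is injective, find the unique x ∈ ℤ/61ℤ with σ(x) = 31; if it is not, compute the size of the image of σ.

Since 61 is prime, the nonzero elements of ℤ/61ℤ form a cyclic group of order 60.
As gcd(49, 60) = 1, raising to the 49th power is a bijection on this group: if u^49 ≡ v^49 then (uv^{−1})^49 = 1, and the only element of order dividing gcd(49, 60) = 1 is 1, so u = v.
With σ(0) = 0 this makes σ injective on all of ℤ/61ℤ, hence bijective (finite equal-size domain and codomain). In particular σ is injective.
Since σ is injective, we find the preimage of 31. The inverse of x ↦ x^49 on (ℤ/61ℤ)^× is x ↦ x^49, because 49·49 = 2401 = 40·60 + 1 ≡ 1 (mod 60) and x^{60} = 1 for x ≠ 0 (Fermat). So σ⁻¹(31) = 31^49 mod 61.
Repeated squaring mod 61: 31^1 ≡ 31, 31^2 ≡ 31² = 961 ≡ 46, 31^4 ≡ 46² = 2116 ≡ 42, 31^8 ≡ 42² = 1764 ≡ 56, 31^16 ≡ 56² = 3136 ≡ 25, 31^32 ≡ 25² = 625 ≡ 15. Since 49 = 32 + 16 + 1, 31^49 ≡ 15·25·31: 15·25 = 375 ≡ 9, then 9·31 = 279 ≡ 35. So 31^49 ≡ 35 (mod 61).
Hence σ⁻¹(31) = 35.

35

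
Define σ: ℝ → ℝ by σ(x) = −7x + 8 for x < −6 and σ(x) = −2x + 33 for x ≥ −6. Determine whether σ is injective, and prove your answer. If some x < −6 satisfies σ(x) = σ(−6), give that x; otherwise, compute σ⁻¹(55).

Both pieces are strictly decreasing (slopes −7 and −2), so each is injective on its own interval.
The left piece maps (−∞, −6) onto (50, ∞); the right piece maps [−6, ∞) onto (−∞, 45].
These images are disjoint, so no value is attained by both pieces. Therefore σ is injective.
Because the two images are disjoint, no x < −6 has σ(x) = σ(−6), so we compute σ⁻¹(55): 55 lies in (50, ∞), so solve −7x + 8 = 55: x = (55 − 8)/(−7) = −47/7.

-47/7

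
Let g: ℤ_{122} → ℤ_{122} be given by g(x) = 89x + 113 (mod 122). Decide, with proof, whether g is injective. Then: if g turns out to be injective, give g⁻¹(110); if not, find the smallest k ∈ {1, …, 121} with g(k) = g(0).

111

Recall that g is injective when g(a) = g(b) forces a = b.
Suppose g(a) = g(b) in ℤ_{122}. Then 89a + 113 ≡ 89b + 113 (mod 122), so 89(a − b) ≡ 0 (mod 122).
Since gcd(89, 122) = 1, 89 is invertible modulo 122, thus a − b ≡ 0 (mod 122), i.e. a = b.
So g is injective.
We now compute 89⁻¹ mod 122 explicitly. Euclid's algorithm: 122 = 1·89 + 33, 89 = 2·33 + 23, 33 = 1·23 + 10, 23 = 2·10 + 3, 10 = 3·3 + 1; back-substituting gives 1 = 85·89 − 62·122, so 89⁻¹ ≡ 85 (mod 122).
Since g is injective, we compute g⁻¹(110): solve 89x + 113 ≡ 110 (mod 122), i.e. 89x ≡ 119 (mod 122).
Multiplying by 89⁻¹ = 85 gives x ≡ 85·119 = 10115 = 82·122 + 111 ≡ 111 (mod 122).
Check: g(111) = 89·111 + 113 = 9992 = 81·122 + 110 ≡ 110 (mod 122).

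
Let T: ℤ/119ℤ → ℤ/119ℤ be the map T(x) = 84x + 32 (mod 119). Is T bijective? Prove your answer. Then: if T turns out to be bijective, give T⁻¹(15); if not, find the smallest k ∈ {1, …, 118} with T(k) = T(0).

We have gcd(84, 119) = 7 > 1. Taking u = 0 and v = 17: T(0) = 32 and T(17) = 84·17 + 32 = 1460 ≡ 32 (mod 119).
So T(0) = T(17) while 0 ≠ 17, so T is not injective, hence not bijective.
Since T is not bijective, we find the least positive k with T(k) = T(0): this means 84k ≡ 0 (mod 119), i.e. 119 ∣ 84k. Since gcd(84, 119) = 7, dividing through by 7 this holds exactly when 17 ∣ 12k, and as gcd(12, 17) = 1, exactly when 17 ∣ k.
The smallest positive such k is 17.

17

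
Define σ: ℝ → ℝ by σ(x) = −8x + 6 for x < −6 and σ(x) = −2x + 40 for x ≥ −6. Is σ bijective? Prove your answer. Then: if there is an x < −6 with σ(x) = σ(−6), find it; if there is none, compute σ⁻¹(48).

Both pieces are strictly decreasing (slopes −8 and −2), so each is injective on its own interval.
The left piece maps (−∞, −6) onto (54, ∞); the right piece maps [−6, ∞) onto (−∞, 52].
The images leave a gap (54 has no preimage), so σ is not surjective, hence not bijective.
Because the two images are disjoint, no x < −6 has σ(x) = σ(−6), so we compute σ⁻¹(48): 48 lies in (−∞, 52], so solve −2x + 40 = 48: x = (48 − 40)/(−2) = −4.

-4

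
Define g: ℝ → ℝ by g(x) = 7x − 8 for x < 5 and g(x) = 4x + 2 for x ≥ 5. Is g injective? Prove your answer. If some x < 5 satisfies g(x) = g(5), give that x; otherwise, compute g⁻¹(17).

30/7

Both pieces are strictly increasing (slopes 7 and 4), so each is injective on its own interval.
The left piece maps (−∞, 5) onto (−∞, 27); the right piece maps [5, ∞) onto [22, ∞).
These images overlap. In particular g(5) = 22 (right piece), and solving 7x − 8 = 22 on the left piece gives x = 30/7 < 5.
So g(30/7) = g(5) with 30/7 ≠ 5, and g is not injective. This x = 30/7 is the requested value below 5.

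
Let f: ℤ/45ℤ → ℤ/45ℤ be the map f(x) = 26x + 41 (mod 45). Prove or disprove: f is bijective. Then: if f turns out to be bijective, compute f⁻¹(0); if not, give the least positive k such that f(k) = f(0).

14

Suppose f(a) = f(b) in ℤ/45ℤ. Then 26a + 41 ≡ 26b + 41 (mod 45), thus 26(a − b) ≡ 0 (mod 45).
Since gcd(26, 45) = 1, 26 is invertible modulo 45, so a − b ≡ 0 (mod 45), i.e. a = b.
We now compute 26⁻¹ mod 45 explicitly. Euclid's algorithm: 45 = 1·26 + 19, 26 = 1·19 + 7, 19 = 2·7 + 5, 7 = 1·5 + 2, 5 = 2·2 + 1; back-substituting gives 1 = 26·26 − 15·45, so 26⁻¹ ≡ 26 (mod 45).
For any y ∈ ℤ/45ℤ, x = 26(y − 41) mod 45 satisfies f(x) = 26·26(y − 41) + 41 ≡ y (since 26·26 ≡ 1 mod 45). So every y has a preimage.
Thus f is bijective.
Since f is bijective, we find f⁻¹(0): we need 26x ≡ 0 − 41 ≡ 4 (mod 45). Using 26⁻¹ = 26: x ≡ 26·4 = 104 = 2·45 + 14, so x = 14.
Check: f(14) = 26·14 + 41 = 405 = 9·45 + 0 ≡ 0 (mod 45).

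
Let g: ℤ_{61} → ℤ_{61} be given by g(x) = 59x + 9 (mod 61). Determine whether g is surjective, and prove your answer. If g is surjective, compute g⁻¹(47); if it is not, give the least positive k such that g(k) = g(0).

42

Since gcd(59, 61) = 1, 59 is invertible modulo 61. Euclid's algorithm: 61 = 1·59 + 2, 59 = 29·2 + 1; back-substituting gives 1 = 30·59 − 29·61, so 59⁻¹ ≡ 30 (mod 61).
For any y ∈ ℤ_{61}, x = 30(y − 9) mod 61 satisfies g(x) = 59·30(y − 9) + 9 ≡ y (since 59·30 ≡ 1 mod 61). So every y has a preimage.
Thus g is surjective.
Since g is surjective, we find g⁻¹(47): we need 59x ≡ 47 − 9 ≡ 38 (mod 61). Using 59⁻¹ = 30: x ≡ 30·38 = 1140 = 18·61 + 42, so x = 42.
Check: g(42) = 59·42 + 9 = 2487 = 40·61 + 47 ≡ 47 (mod 61).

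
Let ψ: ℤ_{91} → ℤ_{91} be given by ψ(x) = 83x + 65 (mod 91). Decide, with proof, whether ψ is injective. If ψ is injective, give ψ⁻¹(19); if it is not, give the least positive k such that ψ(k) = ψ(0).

Recall: ψ is injective when ψ(a) = ψ(b) forces a = b.
Suppose ψ(a) = ψ(b) in ℤ_{91}. Then 83a + 65 ≡ 83b + 65 (mod 91), hence 83(a − b) ≡ 0 (mod 91).
Since gcd(83, 91) = 1, 83 is invertible modulo 91, thus a − b ≡ 0 (mod 91), i.e. a = b.
Thus ψ is injective.
We now compute 83⁻¹ mod 91 explicitly. Euclid's algorithm: 91 = 1·83 + 8, 83 = 10·8 + 3, 8 = 2·3 + 2, 3 = 1·2 + 1; back-substituting gives 1 = 34·83 − 31·91, so 83⁻¹ ≡ 34 (mod 91).
Since ψ is injective, we compute ψ⁻¹(19): solve 83x + 65 ≡ 19 (mod 91), i.e. 83x ≡ 45 (mod 91).
Multiplying by 83⁻¹ = 34 gives x ≡ 34·45 = 1530 = 16·91 + 74 ≡ 74 (mod 91).
Check: ψ(74) = 83·74 + 65 = 6207 = 68·91 + 19 ≡ 19 (mod 91).

74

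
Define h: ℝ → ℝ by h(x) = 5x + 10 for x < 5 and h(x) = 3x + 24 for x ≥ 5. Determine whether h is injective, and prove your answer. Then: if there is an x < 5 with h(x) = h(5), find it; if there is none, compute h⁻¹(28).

Both pieces are strictly increasing (slopes 5 and 3), so each is injective on its own interval.
The left piece maps (−∞, 5) onto (−∞, 35); the right piece maps [5, ∞) onto [39, ∞).
These images are disjoint, so no value is attained by both pieces. So h is injective.
Because the two images are disjoint, no x < 5 has h(x) = h(5), so we compute h⁻¹(28): 28 lies in (−∞, 35), so solve 5x + 10 = 28: x = (28 − 10)/5 = 18/5.

18/5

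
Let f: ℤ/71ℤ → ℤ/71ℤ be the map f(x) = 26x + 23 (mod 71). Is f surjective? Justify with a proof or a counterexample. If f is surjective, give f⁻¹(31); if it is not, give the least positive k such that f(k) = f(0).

Since gcd(26, 71) = 1, 26 is invertible modulo 71. Euclid's algorithm: 71 = 2·26 + 19, 26 = 1·19 + 7, 19 = 2·7 + 5, 7 = 1·5 + 2, 5 = 2·2 + 1; back-substituting gives 1 = 41·26 − 15·71, so 26⁻¹ ≡ 41 (mod 71).
For any y ∈ ℤ/71ℤ, x = 41(y − 23) mod 71 satisfies f(x) = 26·41(y − 23) + 23 ≡ y (since 26·41 ≡ 1 mod 71). So every y has a preimage.
Hence f is surjective.
Since f is surjective, we find f⁻¹(31): we need 26x ≡ 31 − 23 ≡ 8 (mod 71). Using 26⁻¹ = 41: x ≡ 41·8 = 328 = 4·71 + 44, so x = 44.
Check: f(44) = 26·44 + 23 = 1167 = 16·71 + 31 ≡ 31 (mod 71).

44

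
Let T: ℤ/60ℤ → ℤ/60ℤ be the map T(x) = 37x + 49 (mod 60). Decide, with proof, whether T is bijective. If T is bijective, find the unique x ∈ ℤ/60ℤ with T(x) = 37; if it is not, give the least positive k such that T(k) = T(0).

24

Recall that T is injective when T(x_1) = T(x_2) forces x_1 = x_2.
If T(x_1) = T(x_2), then 37x_1 ≡ 37x_2 (mod 60). Because gcd(37, 60) = 1, we may cancel 37 to get x_1 ≡ x_2 (mod 60).
We now compute 37⁻¹ mod 60 explicitly. Euclid's algorithm: 60 = 1·37 + 23, 37 = 1·23 + 14, 23 = 1·14 + 9, 14 = 1·9 + 5, 9 = 1·5 + 4, 5 = 1·4 + 1; back-substituting gives 1 = 13·37 − 8·60, so 37⁻¹ ≡ 13 (mod 60).
Then y ↦ 13(y − 49) is a two-sided inverse to T, so every y ∈ ℤ/60ℤ has a preimage.
Hence T is bijective.
Since T is bijective, we find T⁻¹(37): we need 37x ≡ 37 − 49 ≡ 48 (mod 60). Using 37⁻¹ = 13: x ≡ 13·48 = 624 = 10·60 + 24, so x = 24.
Check: T(24) = 37·24 + 49 = 937 = 15·60 + 37 ≡ 37 (mod 60).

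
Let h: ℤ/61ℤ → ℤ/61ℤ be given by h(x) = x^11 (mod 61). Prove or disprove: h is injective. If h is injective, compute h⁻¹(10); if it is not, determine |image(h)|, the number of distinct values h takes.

18

Since 61 is prime, the nonzero elements of ℤ/61ℤ form a cyclic group of order 60.
As gcd(11, 60) = 1, raising to the 11th power is a bijection on this group: if s^11 ≡ t^11 then (st^{−1})^11 = 1, and the only element of order dividing gcd(11, 60) = 1 is 1, so s = t.
With h(0) = 0 this makes h injective on all of ℤ/61ℤ, hence bijective (finite equal-size domain and codomain). In particular h is injective.
Since h is injective, we find the preimage of 10. The inverse of x ↦ x^11 on (ℤ/61ℤ)^× is x ↦ x^11, because 11·11 = 121 = 2·60 + 1 ≡ 1 (mod 60) and x^{60} = 1 for x ≠ 0 (Fermat). So h⁻¹(10) = 10^11 mod 61.
Repeated squaring mod 61: 10^1 ≡ 10, 10^2 ≡ 10² = 100 ≡ 39, 10^4 ≡ 39² = 1521 ≡ 57, 10^8 ≡ 57² = 3249 ≡ 16. Since 11 = 8 + 2 + 1, 10^11 ≡ 16·39·10: 16·39 = 624 ≡ 14, then 14·10 = 140 ≡ 18. So 10^11 ≡ 18 (mod 61).
Hence h⁻¹(10) = 18.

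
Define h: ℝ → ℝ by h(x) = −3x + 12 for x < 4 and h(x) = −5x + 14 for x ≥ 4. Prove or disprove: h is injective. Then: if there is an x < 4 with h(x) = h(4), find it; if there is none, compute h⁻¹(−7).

Both pieces are strictly decreasing (slopes −3 and −5), so each is injective on its own interval.
The left piece maps (−∞, 4) onto (0, ∞); the right piece maps [4, ∞) onto (−∞, −6].
These images are disjoint, so no value is attained by both pieces. So h is injective.
Because the two images are disjoint, no x < 4 has h(x) = h(4), so we compute h⁻¹(−7): −7 lies in (−∞, −6], so solve −5x + 14 = −7: x = (−7 − 14)/(−5) = 21/5.

21/5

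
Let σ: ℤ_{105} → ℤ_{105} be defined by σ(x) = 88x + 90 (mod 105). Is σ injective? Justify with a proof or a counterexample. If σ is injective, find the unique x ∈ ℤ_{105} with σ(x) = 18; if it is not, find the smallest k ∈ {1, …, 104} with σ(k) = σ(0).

66

If σ(s) = σ(t), then 88s ≡ 88t (mod 105). Because gcd(88, 105) = 1, we may cancel 88 to get s ≡ t (mod 105).
Therefore σ is injective.
We now compute 88⁻¹ mod 105 explicitly. Euclid's algorithm: 105 = 1·88 + 17, 88 = 5·17 + 3, 17 = 5·3 + 2, 3 = 1·2 + 1; back-substituting gives 1 = 37·88 − 31·105, so 88⁻¹ ≡ 37 (mod 105).
Since σ is injective, we find σ⁻¹(18): we need 88x ≡ 18 − 90 ≡ 33 (mod 105). Using 88⁻¹ = 37: x ≡ 37·33 = 1221 = 11·105 + 66, so x = 66.
Check: σ(66) = 88·66 + 90 = 5898 = 56·105 + 18 ≡ 18 (mod 105).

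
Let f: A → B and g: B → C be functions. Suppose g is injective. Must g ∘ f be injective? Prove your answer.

No. Take A = {1, 2}, B = C = {1, 2, 3}, f(1) = f(2) = 1, and g = identity (injective).
Then (g ∘ f)(1) = (g ∘ f)(2) = 1 with 1 ≠ 2, so g ∘ f is not injective.

not injective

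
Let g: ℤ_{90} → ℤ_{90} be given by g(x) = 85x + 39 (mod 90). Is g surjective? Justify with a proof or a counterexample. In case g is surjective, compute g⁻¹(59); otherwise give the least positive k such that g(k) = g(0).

18

By definition, g is surjective if every y in the codomain equals g(x) for some x in the domain.
Since gcd(85, 90) = 5, we have 85x ≡ 0 (mod 5) for all x, so g(x) ≡ 4 (mod 5).
But 0 ≢ 4 (mod 5), so 0 ∈ ℤ_{90} has no preimage. So g is not surjective.
Since g is not surjective, we find the least positive k with g(k) = g(0): this means 85k ≡ 0 (mod 90), i.e. 90 ∣ 85k. Since gcd(85, 90) = 5, dividing through by 5 this holds exactly when 18 ∣ 17k, and as gcd(17, 18) = 1, exactly when 18 ∣ k.
The smallest positive such k is 18.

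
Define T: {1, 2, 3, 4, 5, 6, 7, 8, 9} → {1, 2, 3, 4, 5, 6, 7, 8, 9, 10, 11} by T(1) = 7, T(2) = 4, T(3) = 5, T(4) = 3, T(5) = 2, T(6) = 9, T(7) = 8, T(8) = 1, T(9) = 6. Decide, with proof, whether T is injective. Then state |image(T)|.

The values T(1), …, T(9) are 7, 4, 5, 3, 2, 9, 8, 1, 6 — all distinct.
So T(u) = T(v) only when u = v, and T is injective.
The image of T is {1, 2, 3, 4, 5, 6, 7, 8, 9}, which has 9 elements.

9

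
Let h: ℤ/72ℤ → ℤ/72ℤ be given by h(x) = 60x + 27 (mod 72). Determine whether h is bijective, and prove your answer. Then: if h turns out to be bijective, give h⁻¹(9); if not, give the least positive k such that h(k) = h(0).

We have gcd(60, 72) = 12 > 1. Taking s = 0 and t = 6: h(0) = 27 and h(6) = 60·6 + 27 = 387 ≡ 27 (mod 72).
So h(0) = h(6) while 0 ≠ 6, therefore h is not injective, hence not bijective.
Since h is not bijective, we find the least positive k with h(k) = h(0): this means 60k ≡ 0 (mod 72), i.e. 72 ∣ 60k. Since gcd(60, 72) = 12, dividing through by 12 this holds exactly when 6 ∣ 5k, and as gcd(5, 6) = 1, exactly when 6 ∣ k.
The smallest positive such k is 6.

6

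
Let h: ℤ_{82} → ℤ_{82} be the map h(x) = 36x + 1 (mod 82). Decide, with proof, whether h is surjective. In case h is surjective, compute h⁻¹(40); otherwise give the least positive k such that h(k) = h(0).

Since gcd(36, 82) = 2, we have 36x ≡ 0 (mod 2) for all x, so h(x) ≡ 1 (mod 2).
But 0 ≢ 1 (mod 2), so 0 ∈ ℤ_{82} has no preimage. Hence h is not surjective.
Since h is not surjective, we find the least positive k with h(k) = h(0): this means 36k ≡ 0 (mod 82), i.e. 82 ∣ 36k. Since gcd(36, 82) = 2, dividing through by 2 this holds exactly when 41 ∣ 18k, and as gcd(18, 41) = 1, exactly when 41 ∣ k.
The smallest positive such k is 41.

41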